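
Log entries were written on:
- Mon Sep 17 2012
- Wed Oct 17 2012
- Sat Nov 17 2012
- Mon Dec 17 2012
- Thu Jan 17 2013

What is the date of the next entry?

Sun Feb 17 2013

Each date is the 17th; the gaps (30, 31, 30, 31) track the month lengths.
The rule is the 17th of each month.
February 2013: Sun Feb 17 2013.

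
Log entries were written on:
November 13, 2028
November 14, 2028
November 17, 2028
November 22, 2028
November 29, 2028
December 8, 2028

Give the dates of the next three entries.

Intervals are 1, 3, 5, 7, 9 days — an arithmetic progression with common difference 2.
Next gap: 11 days. December 8, 2028 + 11 days = December 19, 2028.
Next gap: 13 days. December 19, 2028 + 13 days = January 1, 2029.
Next gap: 15 days. January 1, 2029 + 15 days = January 16, 2029.

December 19, 2028; January 1, 2029; January 16, 2029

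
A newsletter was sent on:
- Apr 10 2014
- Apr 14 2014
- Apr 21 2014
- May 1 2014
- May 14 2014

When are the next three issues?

May 30 2014, Jun 18 2014, Jul 10 2014

Gaps: 4, 7, 10, 13 days — each gap is 3 larger than the previous one.
Next gap: 16 days. May 14 2014 + 16 days = May 30 2014.
Next gap: 19 days. May 30 2014 + 19 days = Jun 18 2014.
Next gap: 22 days. Jun 18 2014 + 22 days = Jul 10 2014.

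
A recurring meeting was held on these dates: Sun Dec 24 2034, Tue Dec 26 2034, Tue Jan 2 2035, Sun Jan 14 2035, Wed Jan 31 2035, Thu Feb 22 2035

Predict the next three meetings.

Gaps: 2, 7, 12, 17, 22 days — each gap is 5 larger than the previous one.
Next gap: 27 days. Thu Feb 22 2035 + 27 days = Wed Mar 21 2035.
Next gap: 32 days. Wed Mar 21 2035 + 32 days = Sun Apr 22 2035.
Next gap: 37 days. Sun Apr 22 2035 + 37 days = Tue May 29 2035.

Wed Mar 21 2035, Sun Apr 22 2035, Tue May 29 2035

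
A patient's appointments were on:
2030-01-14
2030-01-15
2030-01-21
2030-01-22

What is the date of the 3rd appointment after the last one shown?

Every event lands on a Monday or Tuesday (gaps cycle 1, 6, 1).
So the schedule is: every Monday and Tuesday.
The following Monday is 2030-01-28.
Next Tuesday: 2030-01-29.
Next Monday: 2030-02-04.

2030-02-04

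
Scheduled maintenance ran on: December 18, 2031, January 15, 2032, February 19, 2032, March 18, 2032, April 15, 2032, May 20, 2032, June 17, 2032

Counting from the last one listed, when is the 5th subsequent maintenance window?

November 18, 2032

All dates are Thursdays, 28, 35, 28, 28, 35, 28 days apart.
Specifically, the 3rd Thursday of each month.
3rd Thursday of July 2032: July 15, 2032.
August 2032 — 3rd Thursday is August 19, 2032.
3rd Thursday of September 2032: September 16, 2032.
3rd Thursday of October 2032: October 21, 2032.
November 2032 — 3rd Thursday is November 18, 2032.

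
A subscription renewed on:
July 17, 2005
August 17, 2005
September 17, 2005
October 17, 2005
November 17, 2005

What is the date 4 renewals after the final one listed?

Gaps: 31, 31, 30, 31 days — not constant. Every event is on the 17th of the month.
Pattern: the 17th of each month.
December 2005: December 17, 2005.
January 2006: January 17, 2006.
February 2006: February 17, 2006.
March 2006: March 17, 2006.

March 17, 2006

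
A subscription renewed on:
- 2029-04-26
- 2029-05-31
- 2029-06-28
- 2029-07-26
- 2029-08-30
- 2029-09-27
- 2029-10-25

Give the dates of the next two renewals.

All Thursdays; the gaps (35, 28, 28, 35, 28, 28) vary with month length.
This is the last Thursday of each month.
Last Thursday of November 2029: 2029-11-29.
Last Thursday of December 2029: 2029-12-27.

2029-11-29, 2029-12-27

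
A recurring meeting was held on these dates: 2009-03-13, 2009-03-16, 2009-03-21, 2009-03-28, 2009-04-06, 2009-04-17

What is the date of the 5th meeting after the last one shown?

2009-07-11

Gaps: 3, 5, 7, 9, 11 days — each gap is 2 larger than the previous one.
Next gap: 13 days. 2009-04-17 + 13 days = 2009-04-30.
Next gap: 15 days. 2009-04-30 + 15 days = 2009-05-15.
Next gap: 17 days. 2009-05-15 + 17 days = 2009-06-01.
Next gap: 19 days. 2009-06-01 + 19 days = 2009-06-20.
Next gap: 21 days. 2009-06-20 + 21 days = 2009-07-11.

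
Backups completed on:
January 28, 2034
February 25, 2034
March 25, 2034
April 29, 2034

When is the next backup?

All Saturdays; the gaps (28, 28, 35) vary with month length.
This is the last Saturday of each month.
May 2034 ends with Saturday May 27, 2034.

May 27, 2034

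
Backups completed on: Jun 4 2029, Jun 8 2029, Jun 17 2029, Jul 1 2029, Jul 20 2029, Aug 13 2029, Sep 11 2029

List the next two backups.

Oct 15 2029, Nov 23 2029

The spacing grows by 5 each time: 4, 9, 14, 19, 24, 29 days.
Next gap: 34 days. Sep 11 2029 + 34 days = Oct 15 2029.
Next gap: 39 days. Oct 15 2029 + 39 days = Nov 23 2029.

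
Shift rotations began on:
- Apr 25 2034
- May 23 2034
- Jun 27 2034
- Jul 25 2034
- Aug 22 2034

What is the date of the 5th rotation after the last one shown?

These are Tuesdays at 28- or 35-day spacing (28, 35, 28, 28).
The pattern: 4th Tuesday of the month.
September 2034 — 4th Tuesday is Sep 26 2034.
October 2034 — 4th Tuesday is Oct 24 2034.
November 2034 — 4th Tuesday is Nov 28 2034.
December 2034 — 4th Tuesday is Dec 26 2034.
January 2035 — 4th Tuesday is Jan 23 2035.

Jan 23 2035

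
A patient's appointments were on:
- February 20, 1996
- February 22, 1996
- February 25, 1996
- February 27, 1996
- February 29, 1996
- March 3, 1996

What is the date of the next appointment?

Gaps: 2, 3, 2, 2, 3 days — not constant, but cyclic with period 3.
The events fall on every Tuesday, Thursday and Sunday.
The following Tuesday is March 5, 1996.

March 5, 1996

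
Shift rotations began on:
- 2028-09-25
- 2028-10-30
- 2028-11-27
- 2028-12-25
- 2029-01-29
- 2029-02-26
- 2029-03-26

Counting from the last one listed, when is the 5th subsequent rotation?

These are Mondays with 35, 28, 28, 35, 28, 28-day gaps.
Each is the final Monday of its month — 2028-10-30 is past the 28th, so '4th Monday' doesn't fit.
Last Monday of April 2029: 2029-04-30.
Last Monday of May 2029: 2029-05-28.
Last Monday of June 2029: 2029-06-25.
July 2029 ends with Monday 2029-07-30.
August 2029 ends with Monday 2029-08-27.

2029-08-27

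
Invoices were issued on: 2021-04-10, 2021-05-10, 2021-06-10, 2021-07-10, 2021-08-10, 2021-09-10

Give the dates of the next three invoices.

2021-10-10, 2021-11-10, 2021-12-10

The day-of-month is always 10 (30, 31, 30, 31, 31 days between events).
So this recurs on the 10th of each month.
October 2021: 2021-10-10.
November 2021: 2021-11-10.
December 2021: 2021-12-10.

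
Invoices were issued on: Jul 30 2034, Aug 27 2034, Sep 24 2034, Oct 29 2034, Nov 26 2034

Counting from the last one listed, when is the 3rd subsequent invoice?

Feb 25 2035

Every date is a Sunday; gaps 28, 28, 35, 28 days.
Each is the last Sunday of its month (at least one falls on the 29th or later, ruling out '4th Sunday').
December 2034 ends with Sunday Dec 31 2034.
January 2035 ends with Sunday Jan 28 2035.
February 2035 ends with Sunday Feb 25 2035.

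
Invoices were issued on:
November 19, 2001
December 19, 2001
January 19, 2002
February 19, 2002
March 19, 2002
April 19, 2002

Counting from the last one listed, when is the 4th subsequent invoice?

Each date is the 19th; the gaps (30, 31, 31, 28, 31) track the month lengths.
The rule is the 19th of each month.
Next: May 2002 → May 19, 2002.
Next: June 2002 → June 19, 2002.
Next: July 2002 → July 19, 2002.
August 2002: August 19, 2002.

August 19, 2002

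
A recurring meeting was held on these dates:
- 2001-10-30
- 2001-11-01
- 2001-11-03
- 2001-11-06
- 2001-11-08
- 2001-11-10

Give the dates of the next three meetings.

Gaps: 2, 2, 3, 2, 2 days — not constant, but cyclic with period 3.
The events fall on every Tuesday, Thursday and Saturday.
Next Tuesday: 2001-11-13.
The following Thursday is 2001-11-15.
The following Saturday is 2001-11-17.

2001-11-13, 2001-11-15, 2001-11-17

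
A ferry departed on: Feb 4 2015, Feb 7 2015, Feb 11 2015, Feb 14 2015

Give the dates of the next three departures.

Feb 18 2015, Feb 21 2015, Feb 25 2015

Gaps: 3, 4, 3 days — not constant, but cyclic with period 2.
The events fall on every Wednesday and Saturday.
The following Wednesday is Feb 18 2015.
Next Saturday: Feb 21 2015.
The following Wednesday is Feb 25 2015.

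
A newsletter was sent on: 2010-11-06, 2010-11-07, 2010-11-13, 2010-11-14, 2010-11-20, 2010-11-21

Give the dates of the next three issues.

Every event lands on a Saturday or Sunday (gaps cycle 1, 6, 1, 6, 1).
So the schedule is: every Saturday and Sunday.
The following Saturday is 2010-11-27.
The following Sunday is 2010-11-28.
Next Saturday: 2010-12-04.

2010-11-27, 2010-11-28, 2010-12-04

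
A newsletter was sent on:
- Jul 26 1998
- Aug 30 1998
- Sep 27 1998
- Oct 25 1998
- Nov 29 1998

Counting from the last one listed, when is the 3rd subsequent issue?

Feb 28 1999

These are Sundays with 35, 28, 28, 35-day gaps.
Each is the final Sunday of its month — Aug 30 1998 is past the 28th, so '4th Sunday' doesn't fit.
December 1998 ends with Sunday Dec 27 1998.
January 1999 ends with Sunday Jan 31 1999.
Last Sunday of February 1999: Feb 28 1999.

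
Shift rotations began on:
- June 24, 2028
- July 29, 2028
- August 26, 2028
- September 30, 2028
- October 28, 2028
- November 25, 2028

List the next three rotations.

December 30, 2028; January 27, 2029; February 24, 2029

These are Saturdays with 35, 28, 35, 28, 28-day gaps.
Each is the final Saturday of its month — July 29, 2028 is past the 28th, so '4th Saturday' doesn't fit.
December 2028 ends with Saturday December 30, 2028.
Last Saturday of January 2029: January 27, 2029.
February 2029 ends with Saturday February 24, 2029.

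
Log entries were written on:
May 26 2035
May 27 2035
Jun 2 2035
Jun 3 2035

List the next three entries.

Jun 9 2035, Jun 10 2035, Jun 16 2035

Gaps: 1, 6, 1 days — not constant, but cyclic with period 2.
The events fall on every Saturday and Sunday.
The following Saturday is Jun 9 2035.
The following Sunday is Jun 10 2035.
The following Saturday is Jun 16 2035.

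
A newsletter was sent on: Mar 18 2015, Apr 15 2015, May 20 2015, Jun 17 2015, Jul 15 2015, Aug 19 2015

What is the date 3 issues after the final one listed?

Nov 18 2015

Gaps: 28, 35, 28, 28, 35 days — a mix of 28 and 35. Every date is a Wednesday.
Each is the 3rd Wednesday of its month.
3rd Wednesday of September 2015: Sep 16 2015.
October 2015 — 3rd Wednesday is Oct 21 2015.
November 2015 — 3rd Wednesday is Nov 18 2015.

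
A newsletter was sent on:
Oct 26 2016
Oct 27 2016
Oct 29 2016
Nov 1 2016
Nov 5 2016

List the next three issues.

Gaps: 1, 2, 3, 4 days — each gap is 1 larger than the previous one.
Next gap: 5 days. Nov 5 2016 + 5 days = Nov 10 2016.
Next gap: 6 days. Nov 10 2016 + 6 days = Nov 16 2016.
Next gap: 7 days. Nov 16 2016 + 7 days = Nov 23 2016.

Nov 10 2016, Nov 16 2016, Nov 23 2016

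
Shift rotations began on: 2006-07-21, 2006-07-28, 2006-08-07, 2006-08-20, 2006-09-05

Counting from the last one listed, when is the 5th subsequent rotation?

Intervals are 7, 10, 13, 16 days — an arithmetic progression with common difference 3.
Next gap: 19 days. 2006-09-05 + 19 days = 2006-09-24.
Next gap: 22 days. 2006-09-24 + 22 days = 2006-10-16.
Next gap: 25 days. 2006-10-16 + 25 days = 2006-11-10.
Next gap: 28 days. 2006-11-10 + 28 days = 2006-12-08.
Next gap: 31 days. 2006-12-08 + 31 days = 2007-01-08.

2007-01-08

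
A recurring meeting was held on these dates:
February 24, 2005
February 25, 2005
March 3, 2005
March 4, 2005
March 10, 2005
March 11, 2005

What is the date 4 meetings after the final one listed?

The gap pattern 1, 6, 1, 6, 1 repeats every 2 events.
These are the Thursdays and Fridays of each week.
The following Thursday is March 17, 2005.
Next Friday: March 18, 2005.
Next Thursday: March 24, 2005.
The following Friday is March 25, 2005.

March 25, 2005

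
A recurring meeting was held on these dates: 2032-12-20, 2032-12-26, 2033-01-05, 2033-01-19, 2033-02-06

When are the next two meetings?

2033-02-28, 2033-03-26

Intervals are 6, 10, 14, 18 days — an arithmetic progression with common difference 4.
Next gap: 22 days. 2033-02-06 + 22 days = 2033-02-28.
Next gap: 26 days. 2033-02-28 + 26 days = 2033-03-26.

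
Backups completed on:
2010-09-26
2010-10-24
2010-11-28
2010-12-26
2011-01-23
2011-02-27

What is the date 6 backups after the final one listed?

2011-08-28

All dates are Sundays, 28, 35, 28, 28, 35 days apart.
Specifically, the 4th Sunday of each month.
4th Sunday of March 2011: 2011-03-27.
4th Sunday of April 2011: 2011-04-24.
4th Sunday of May 2011: 2011-05-22.
June 2011 — 4th Sunday is 2011-06-26.
4th Sunday of July 2011: 2011-07-24.
4th Sunday of August 2011: 2011-08-28.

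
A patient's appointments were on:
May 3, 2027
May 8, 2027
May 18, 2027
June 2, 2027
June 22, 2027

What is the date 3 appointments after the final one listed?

The spacing grows by 5 each time: 5, 10, 15, 20 days.
Next gap: 25 days. June 22, 2027 + 25 days = July 17, 2027.
Next gap: 30 days. July 17, 2027 + 30 days = August 16, 2027.
Next gap: 35 days. August 16, 2027 + 35 days = September 20, 2027.

September 20, 2027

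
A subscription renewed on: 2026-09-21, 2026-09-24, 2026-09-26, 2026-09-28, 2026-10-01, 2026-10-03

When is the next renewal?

Every event lands on a Monday or Thursday or Saturday (gaps cycle 3, 2, 2, 3, 2).
So the schedule is: every Monday, Thursday and Saturday.
Next Monday: 2026-10-05.

2026-10-05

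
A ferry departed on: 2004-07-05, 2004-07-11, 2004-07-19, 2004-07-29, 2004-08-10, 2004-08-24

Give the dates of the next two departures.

Intervals are 6, 8, 10, 12, 14 days — an arithmetic progression with common difference 2.
Next gap: 16 days. 2004-08-24 + 16 days = 2004-09-09.
Next gap: 18 days. 2004-09-09 + 18 days = 2004-09-27.

2004-09-09, 2004-09-27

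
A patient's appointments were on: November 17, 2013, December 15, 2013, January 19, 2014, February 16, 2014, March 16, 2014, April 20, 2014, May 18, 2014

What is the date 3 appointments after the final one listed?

August 17, 2014

Gaps: 28, 35, 28, 28, 35, 28 days — a mix of 28 and 35. Every date is a Sunday.
Each is the 3rd Sunday of its month.
3rd Sunday of June 2014: June 15, 2014.
July 2014 — 3rd Sunday is July 20, 2014.
3rd Sunday of August 2014: August 17, 2014.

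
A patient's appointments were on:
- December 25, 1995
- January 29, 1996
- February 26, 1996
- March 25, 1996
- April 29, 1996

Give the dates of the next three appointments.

May 27, 1996; June 24, 1996; July 29, 1996

Every date is a Monday; gaps 35, 28, 28, 35 days.
Each is the last Monday of its month (at least one falls on the 29th or later, ruling out '4th Monday').
May 1996 ends with Monday May 27, 1996.
June 1996 ends with Monday June 24, 1996.
July 1996 ends with Monday July 29, 1996.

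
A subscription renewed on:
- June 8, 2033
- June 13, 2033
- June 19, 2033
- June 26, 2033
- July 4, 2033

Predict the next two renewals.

July 13, 2033; July 23, 2033

The spacing grows by 1 each time: 5, 6, 7, 8 days.
Next gap: 9 days. July 4, 2033 + 9 days = July 13, 2033.
Next gap: 10 days. July 13, 2033 + 10 days = July 23, 2033.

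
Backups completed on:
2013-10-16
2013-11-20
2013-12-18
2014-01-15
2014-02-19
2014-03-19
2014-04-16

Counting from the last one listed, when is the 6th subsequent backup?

2014-10-15

These are Wednesdays at 28- or 35-day spacing (35, 28, 28, 35, 28, 28).
The pattern: 3rd Wednesday of the month.
3rd Wednesday of May 2014: 2014-05-21.
3rd Wednesday of June 2014: 2014-06-18.
July 2014 — 3rd Wednesday is 2014-07-16.
August 2014 — 3rd Wednesday is 2014-08-20.
3rd Wednesday of September 2014: 2014-09-17.
3rd Wednesday of October 2014: 2014-10-15.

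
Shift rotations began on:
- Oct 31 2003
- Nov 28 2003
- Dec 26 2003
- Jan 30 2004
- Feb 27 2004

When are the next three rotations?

All Fridays; the gaps (28, 28, 35, 28) vary with month length.
This is the last Friday of each month.
March 2004 ends with Friday Mar 26 2004.
April 2004 ends with Friday Apr 30 2004.
Last Friday of May 2004: May 28 2004.

Mar 26 2004, Apr 30 2004, May 28 2004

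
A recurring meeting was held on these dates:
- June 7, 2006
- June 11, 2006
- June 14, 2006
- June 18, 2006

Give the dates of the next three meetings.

The gap pattern 4, 3, 4 repeats every 2 events.
These are the Wednesdays and Sundays of each week.
The following Wednesday is June 21, 2006.
Next Sunday: June 25, 2006.
The following Wednesday is June 28, 2006.

June 21, 2006; June 25, 2006; June 28, 2006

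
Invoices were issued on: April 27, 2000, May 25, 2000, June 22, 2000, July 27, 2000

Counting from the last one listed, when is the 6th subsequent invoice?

January 25, 2001

These are Thursdays at 28- or 35-day spacing (28, 28, 35).
The pattern: 4th Thursday of the month.
4th Thursday of August 2000: August 24, 2000.
September 2000 — 4th Thursday is September 28, 2000.
4th Thursday of October 2000: October 26, 2000.
4th Thursday of November 2000: November 23, 2000.
4th Thursday of December 2000: December 28, 2000.
January 2001 — 4th Thursday is January 25, 2001.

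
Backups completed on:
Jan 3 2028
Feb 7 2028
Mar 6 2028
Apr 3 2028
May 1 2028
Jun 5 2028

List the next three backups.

These are Mondays at 28- or 35-day spacing (35, 28, 28, 28, 35).
The pattern: 1st Monday of the month.
1st Monday of July 2028: Jul 3 2028.
1st Monday of August 2028: Aug 7 2028.
1st Monday of September 2028: Sep 4 2028.

Jul 3 2028, Aug 7 2028, Sep 4 2028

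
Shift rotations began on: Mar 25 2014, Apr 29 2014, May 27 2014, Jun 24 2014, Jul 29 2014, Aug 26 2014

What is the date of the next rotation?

These are Tuesdays with 35, 28, 28, 35, 28-day gaps.
Each is the final Tuesday of its month — Apr 29 2014 is past the 28th, so '4th Tuesday' doesn't fit.
September 2014 ends with Tuesday Sep 30 2014.

Sep 30 2014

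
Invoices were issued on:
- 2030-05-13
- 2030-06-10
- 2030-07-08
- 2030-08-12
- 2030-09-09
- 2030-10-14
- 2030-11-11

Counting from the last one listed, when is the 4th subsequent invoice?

2031-03-10

These are Mondays at 28- or 35-day spacing (28, 28, 35, 28, 35, 28).
The pattern: 2nd Monday of the month.
December 2030 — 2nd Monday is 2030-12-09.
January 2031 — 2nd Monday is 2031-01-13.
2nd Monday of February 2031: 2031-02-10.
March 2031 — 2nd Monday is 2031-03-10.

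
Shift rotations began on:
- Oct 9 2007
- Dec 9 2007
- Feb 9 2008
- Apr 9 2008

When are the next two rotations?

Jun 9 2008, Aug 9 2008

Each date is the 9th; the gaps (61, 62, 60) track the month lengths.
The rule is the 9th of every 2 months.
June 2008: Jun 9 2008.
Next: August 2008 → Aug 9 2008.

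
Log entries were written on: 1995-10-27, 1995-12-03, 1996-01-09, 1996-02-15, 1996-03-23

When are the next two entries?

1996-04-29, 1996-06-05

Every event comes 37 days after the last (37, 37, 37, 37).
1996-03-23 + 37 days = 1996-04-29.
1996-04-29 + 37 days = 1996-06-05.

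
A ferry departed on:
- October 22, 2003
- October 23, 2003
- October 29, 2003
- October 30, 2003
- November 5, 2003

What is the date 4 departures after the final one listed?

November 19, 2003

Gaps: 1, 6, 1, 6 days — not constant, but cyclic with period 2.
The events fall on every Wednesday and Thursday.
The following Thursday is November 6, 2003.
Next Wednesday: November 12, 2003.
Next Thursday: November 13, 2003.
Next Wednesday: November 19, 2003.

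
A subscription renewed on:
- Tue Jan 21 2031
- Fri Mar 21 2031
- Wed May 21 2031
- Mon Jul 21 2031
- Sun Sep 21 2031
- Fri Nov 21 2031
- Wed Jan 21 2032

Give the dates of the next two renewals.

The day-of-month is always 21 (59, 61, 61, 62, 61, 61 days between events).
So this recurs on the 21st of every 2 months.
Next: March 2032 → Sun Mar 21 2032.
May 2032: Fri May 21 2032.

Sun Mar 21 2032, Fri May 21 2032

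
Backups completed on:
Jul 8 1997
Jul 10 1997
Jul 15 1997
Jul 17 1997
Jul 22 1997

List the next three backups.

Jul 24 1997, Jul 29 1997, Jul 31 1997

The gap pattern 2, 5, 2, 5 repeats every 2 events.
These are the Tuesdays and Thursdays of each week.
The following Thursday is Jul 24 1997.
The following Tuesday is Jul 29 1997.
The following Thursday is Jul 31 1997.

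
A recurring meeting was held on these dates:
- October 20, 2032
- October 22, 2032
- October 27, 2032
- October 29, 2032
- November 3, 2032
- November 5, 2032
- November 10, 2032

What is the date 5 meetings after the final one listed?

Every event lands on a Wednesday or Friday (gaps cycle 2, 5, 2, 5, 2, 5).
So the schedule is: every Wednesday and Friday.
The following Friday is November 12, 2032.
The following Wednesday is November 17, 2032.
The following Friday is November 19, 2032.
The following Wednesday is November 24, 2032.
Next Friday: November 26, 2032.

November 26, 2032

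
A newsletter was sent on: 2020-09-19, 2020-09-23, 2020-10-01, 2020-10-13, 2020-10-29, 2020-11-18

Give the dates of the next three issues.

Gaps: 4, 8, 12, 16, 20 days — each gap is 4 larger than the previous one.
Next gap: 24 days. 2020-11-18 + 24 days = 2020-12-12.
Next gap: 28 days. 2020-12-12 + 28 days = 2021-01-09.
Next gap: 32 days. 2021-01-09 + 32 days = 2021-02-10.

2020-12-12, 2021-01-09, 2021-02-10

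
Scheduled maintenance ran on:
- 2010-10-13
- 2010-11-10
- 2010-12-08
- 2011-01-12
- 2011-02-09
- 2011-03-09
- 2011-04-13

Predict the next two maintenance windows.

Gaps: 28, 28, 35, 28, 28, 35 days — a mix of 28 and 35. Every date is a Wednesday.
Each is the 2nd Wednesday of its month.
May 2011 — 2nd Wednesday is 2011-05-11.
June 2011 — 2nd Wednesday is 2011-06-08.

2011-05-11, 2011-06-08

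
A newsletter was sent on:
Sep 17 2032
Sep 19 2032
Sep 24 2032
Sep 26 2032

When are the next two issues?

Every event lands on a Friday or Sunday (gaps cycle 2, 5, 2).
So the schedule is: every Friday and Sunday.
The following Friday is Oct 1 2032.
The following Sunday is Oct 3 2032.

Oct 1 2032, Oct 3 2032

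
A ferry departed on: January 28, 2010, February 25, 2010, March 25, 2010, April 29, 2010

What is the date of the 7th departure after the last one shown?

November 25, 2010

All Thursdays; the gaps (28, 28, 35) vary with month length.
This is the last Thursday of each month.
Last Thursday of May 2010: May 27, 2010.
Last Thursday of June 2010: June 24, 2010.
Last Thursday of July 2010: July 29, 2010.
August 2010 ends with Thursday August 26, 2010.
September 2010 ends with Thursday September 30, 2010.
Last Thursday of October 2010: October 28, 2010.
November 2010 ends with Thursday November 25, 2010.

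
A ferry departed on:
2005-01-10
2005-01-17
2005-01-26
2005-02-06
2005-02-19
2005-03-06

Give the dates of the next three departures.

2005-03-23, 2005-04-11, 2005-05-02

The spacing grows by 2 each time: 7, 9, 11, 13, 15 days.
Next gap: 17 days. 2005-03-06 + 17 days = 2005-03-23.
Next gap: 19 days. 2005-03-23 + 19 days = 2005-04-11.
Next gap: 21 days. 2005-04-11 + 21 days = 2005-05-02.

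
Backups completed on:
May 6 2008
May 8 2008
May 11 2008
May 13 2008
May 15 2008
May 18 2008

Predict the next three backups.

The gap pattern 2, 3, 2, 2, 3 repeats every 3 events.
These are the Tuesdays, Thursdays and Sundays of each week.
Next Tuesday: May 20 2008.
The following Thursday is May 22 2008.
Next Sunday: May 25 2008.

May 20 2008, May 22 2008, May 25 2008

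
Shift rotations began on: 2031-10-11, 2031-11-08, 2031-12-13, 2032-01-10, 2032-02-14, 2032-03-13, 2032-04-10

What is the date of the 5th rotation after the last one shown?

2032-09-11

Gaps: 28, 35, 28, 35, 28, 28 days — a mix of 28 and 35. Every date is a Saturday.
Each is the 2nd Saturday of its month.
2nd Saturday of May 2032: 2032-05-08.
June 2032 — 2nd Saturday is 2032-06-12.
2nd Saturday of July 2032: 2032-07-10.
August 2032 — 2nd Saturday is 2032-08-14.
2nd Saturday of September 2032: 2032-09-11.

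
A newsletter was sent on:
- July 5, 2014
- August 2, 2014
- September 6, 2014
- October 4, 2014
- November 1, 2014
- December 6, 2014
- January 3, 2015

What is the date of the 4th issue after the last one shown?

May 2, 2015

All dates are Saturdays, 28, 35, 28, 28, 35, 28 days apart.
Specifically, the 1st Saturday of each month.
1st Saturday of February 2015: February 7, 2015.
1st Saturday of March 2015: March 7, 2015.
April 2015 — 1st Saturday is April 4, 2015.
May 2015 — 1st Saturday is May 2, 2015.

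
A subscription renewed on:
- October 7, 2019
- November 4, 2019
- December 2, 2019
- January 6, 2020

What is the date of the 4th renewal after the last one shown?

May 4, 2020

These are Mondays at 28- or 35-day spacing (28, 28, 35).
The pattern: 1st Monday of the month.
February 2020 — 1st Monday is February 3, 2020.
1st Monday of March 2020: March 2, 2020.
April 2020 — 1st Monday is April 6, 2020.
1st Monday of May 2020: May 4, 2020.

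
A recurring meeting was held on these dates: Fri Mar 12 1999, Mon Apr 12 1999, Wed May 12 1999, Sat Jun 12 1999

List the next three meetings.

Each date is the 12th; the gaps (31, 30, 31) track the month lengths.
The rule is the 12th of each month.
July 1999: Mon Jul 12 1999.
Next: August 1999 → Thu Aug 12 1999.
Next: September 1999 → Sun Sep 12 1999.

Mon Jul 12 1999, Thu Aug 12 1999, Sun Sep 12 1999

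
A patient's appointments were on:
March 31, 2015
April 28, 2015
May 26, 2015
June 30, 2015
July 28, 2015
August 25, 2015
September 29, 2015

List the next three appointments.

October 27, 2015; November 24, 2015; December 29, 2015

Every date is a Tuesday; gaps 28, 28, 35, 28, 28, 35 days.
Each is the last Tuesday of its month (at least one falls on the 29th or later, ruling out '4th Tuesday').
October 2015 ends with Tuesday October 27, 2015.
Last Tuesday of November 2015: November 24, 2015.
Last Tuesday of December 2015: December 29, 2015.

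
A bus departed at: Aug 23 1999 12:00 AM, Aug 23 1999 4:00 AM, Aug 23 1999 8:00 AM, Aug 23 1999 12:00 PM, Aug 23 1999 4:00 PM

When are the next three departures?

Spacing: 4, 4, 4, 4 h — constant 4 h.
Aug 23 1999 4:00 PM + 4 h = Aug 23 1999 8:00 PM.
Aug 23 1999 8:00 PM + 4 h = Aug 24 1999 12:00 AM.
Aug 24 1999 12:00 AM + 4 h = Aug 24 1999 4:00 AM.

Aug 23 1999 8:00 PM, Aug 24 1999 12:00 AM, Aug 24 1999 4:00 AM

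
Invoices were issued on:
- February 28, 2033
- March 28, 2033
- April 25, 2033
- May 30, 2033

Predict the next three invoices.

All Mondays; the gaps (28, 28, 35) vary with month length.
This is the last Monday of each month.
Last Monday of June 2033: June 27, 2033.
Last Monday of July 2033: July 25, 2033.
Last Monday of August 2033: August 29, 2033.

June 27, 2033; July 25, 2033; August 29, 2033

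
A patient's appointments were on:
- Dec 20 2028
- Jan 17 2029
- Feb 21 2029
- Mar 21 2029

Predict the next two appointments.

Apr 18 2029, May 16 2029

These are Wednesdays at 28- or 35-day spacing (28, 35, 28).
The pattern: 3rd Wednesday of the month.
3rd Wednesday of April 2029: Apr 18 2029.
May 2029 — 3rd Wednesday is May 16 2029.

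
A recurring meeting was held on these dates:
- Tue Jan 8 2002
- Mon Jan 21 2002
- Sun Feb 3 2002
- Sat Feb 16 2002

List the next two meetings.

Gaps between consecutive events: 13, 13, 13 days — a constant 13-day interval.
Sat Feb 16 2002 + 13 days = Fri Mar 1 2002.
Fri Mar 1 2002 + 13 days = Thu Mar 14 2002.

Fri Mar 1 2002, Thu Mar 14 2002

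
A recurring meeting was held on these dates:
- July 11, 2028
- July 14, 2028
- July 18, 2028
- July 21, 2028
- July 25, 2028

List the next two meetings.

The gap pattern 3, 4, 3, 4 repeats every 2 events.
These are the Tuesdays and Fridays of each week.
Next Friday: July 28, 2028.
The following Tuesday is August 1, 2028.

July 28, 2028; August 1, 2028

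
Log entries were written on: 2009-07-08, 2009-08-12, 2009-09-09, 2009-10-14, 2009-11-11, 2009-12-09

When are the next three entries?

2010-01-13, 2010-02-10, 2010-03-10

These are Wednesdays at 28- or 35-day spacing (35, 28, 35, 28, 28).
The pattern: 2nd Wednesday of the month.
2nd Wednesday of January 2010: 2010-01-13.
February 2010 — 2nd Wednesday is 2010-02-10.
March 2010 — 2nd Wednesday is 2010-03-10.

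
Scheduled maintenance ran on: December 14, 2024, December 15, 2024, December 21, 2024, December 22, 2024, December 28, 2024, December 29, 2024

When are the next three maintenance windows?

January 4, 2025; January 5, 2025; January 11, 2025

The gap pattern 1, 6, 1, 6, 1 repeats every 2 events.
These are the Saturdays and Sundays of each week.
The following Saturday is January 4, 2025.
The following Sunday is January 5, 2025.
The following Saturday is January 11, 2025.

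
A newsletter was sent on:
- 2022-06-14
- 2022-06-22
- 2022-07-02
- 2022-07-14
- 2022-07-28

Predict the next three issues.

Gaps: 8, 10, 12, 14 days — each gap is 2 larger than the previous one.
Next gap: 16 days. 2022-07-28 + 16 days = 2022-08-13.
Next gap: 18 days. 2022-08-13 + 18 days = 2022-08-31.
Next gap: 20 days. 2022-08-31 + 20 days = 2022-09-20.

2022-08-13, 2022-08-31, 2022-09-20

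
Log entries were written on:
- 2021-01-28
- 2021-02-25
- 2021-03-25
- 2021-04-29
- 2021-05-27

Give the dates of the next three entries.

All Thursdays; the gaps (28, 28, 35, 28) vary with month length.
This is the last Thursday of each month.
Last Thursday of June 2021: 2021-06-24.
July 2021 ends with Thursday 2021-07-29.
Last Thursday of August 2021: 2021-08-26.

2021-06-24, 2021-07-29, 2021-08-26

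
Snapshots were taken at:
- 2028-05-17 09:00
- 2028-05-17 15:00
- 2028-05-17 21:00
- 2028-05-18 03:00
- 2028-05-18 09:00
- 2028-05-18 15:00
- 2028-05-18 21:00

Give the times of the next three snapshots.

The interval is a steady 6 hours (6, 6, 6, 6, 6, 6).
2028-05-18 21:00 + 6 h = 2028-05-19 03:00.
2028-05-19 03:00 + 6 h = 2028-05-19 09:00.
2028-05-19 09:00 + 6 h = 2028-05-19 15:00.

2028-05-19 03:00, 2028-05-19 09:00, 2028-05-19 15:00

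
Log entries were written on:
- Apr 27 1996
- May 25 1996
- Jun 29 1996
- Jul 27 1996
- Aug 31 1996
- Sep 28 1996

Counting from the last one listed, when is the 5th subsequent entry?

Feb 22 1997

All Saturdays; the gaps (28, 35, 28, 35, 28) vary with month length.
This is the last Saturday of each month.
Last Saturday of October 1996: Oct 26 1996.
Last Saturday of November 1996: Nov 30 1996.
Last Saturday of December 1996: Dec 28 1996.
Last Saturday of January 1997: Jan 25 1997.
Last Saturday of February 1997: Feb 22 1997.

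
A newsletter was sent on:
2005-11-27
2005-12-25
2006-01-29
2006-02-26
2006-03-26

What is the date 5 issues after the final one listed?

2006-08-27

All Sundays; the gaps (28, 35, 28, 28) vary with month length.
This is the last Sunday of each month.
Last Sunday of April 2006: 2006-04-30.
May 2006 ends with Sunday 2006-05-28.
June 2006 ends with Sunday 2006-06-25.
July 2006 ends with Sunday 2006-07-30.
Last Sunday of August 2006: 2006-08-27.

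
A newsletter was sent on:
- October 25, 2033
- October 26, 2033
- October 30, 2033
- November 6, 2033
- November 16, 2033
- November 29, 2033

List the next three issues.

Intervals are 1, 4, 7, 10, 13 days — an arithmetic progression with common difference 3.
Next gap: 16 days. November 29, 2033 + 16 days = December 15, 2033.
Next gap: 19 days. December 15, 2033 + 19 days = January 3, 2034.
Next gap: 22 days. January 3, 2034 + 22 days = January 25, 2034.

December 15, 2033; January 3, 2034; January 25, 2034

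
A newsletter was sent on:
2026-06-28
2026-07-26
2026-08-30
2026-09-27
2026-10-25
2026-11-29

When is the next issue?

2026-12-27

All Sundays; the gaps (28, 35, 28, 28, 35) vary with month length.
This is the last Sunday of each month.
Last Sunday of December 2026: 2026-12-27.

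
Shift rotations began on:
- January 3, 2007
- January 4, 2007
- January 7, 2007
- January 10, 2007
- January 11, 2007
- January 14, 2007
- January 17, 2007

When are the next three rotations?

Every event lands on a Wednesday or Thursday or Sunday (gaps cycle 1, 3, 3, 1, 3, 3).
So the schedule is: every Wednesday, Thursday and Sunday.
Next Thursday: January 18, 2007.
The following Sunday is January 21, 2007.
The following Wednesday is January 24, 2007.

January 18, 2007; January 21, 2007; January 24, 2007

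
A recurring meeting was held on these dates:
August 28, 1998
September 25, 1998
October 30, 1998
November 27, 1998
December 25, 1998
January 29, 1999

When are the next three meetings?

Every date is a Friday; gaps 28, 35, 28, 28, 35 days.
Each is the last Friday of its month (at least one falls on the 29th or later, ruling out '4th Friday').
Last Friday of February 1999: February 26, 1999.
Last Friday of March 1999: March 26, 1999.
Last Friday of April 1999: April 30, 1999.

February 26, 1999; March 26, 1999; April 30, 1999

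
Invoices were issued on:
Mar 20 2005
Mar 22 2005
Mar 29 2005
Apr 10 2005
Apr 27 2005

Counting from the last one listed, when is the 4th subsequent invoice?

Gaps: 2, 7, 12, 17 days — each gap is 5 larger than the previous one.
Next gap: 22 days. Apr 27 2005 + 22 days = May 19 2005.
Next gap: 27 days. May 19 2005 + 27 days = Jun 15 2005.
Next gap: 32 days. Jun 15 2005 + 32 days = Jul 17 2005.
Next gap: 37 days. Jul 17 2005 + 37 days = Aug 23 2005.

Aug 23 2005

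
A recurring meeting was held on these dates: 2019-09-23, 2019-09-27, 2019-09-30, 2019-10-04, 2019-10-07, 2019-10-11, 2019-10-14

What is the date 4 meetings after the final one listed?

Every event lands on a Monday or Friday (gaps cycle 4, 3, 4, 3, 4, 3).
So the schedule is: every Monday and Friday.
The following Friday is 2019-10-18.
The following Monday is 2019-10-21.
The following Friday is 2019-10-25.
Next Monday: 2019-10-28.

2019-10-28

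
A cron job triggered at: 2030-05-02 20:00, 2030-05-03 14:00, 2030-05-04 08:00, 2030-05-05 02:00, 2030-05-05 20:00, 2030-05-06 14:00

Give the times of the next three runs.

Spacing: 18, 18, 18, 18, 18 h — constant 18 h.
2030-05-06 14:00 + 18 h = 2030-05-07 08:00.
2030-05-07 08:00 + 18 h = 2030-05-08 02:00.
2030-05-08 02:00 + 18 h = 2030-05-08 20:00.

2030-05-07 08:00, 2030-05-08 02:00, 2030-05-08 20:00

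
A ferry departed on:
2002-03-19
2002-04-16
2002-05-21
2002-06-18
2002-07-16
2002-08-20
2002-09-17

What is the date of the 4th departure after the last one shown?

2003-01-21

All dates are Tuesdays, 28, 35, 28, 28, 35, 28 days apart.
Specifically, the 3rd Tuesday of each month.
3rd Tuesday of October 2002: 2002-10-15.
3rd Tuesday of November 2002: 2002-11-19.
December 2002 — 3rd Tuesday is 2002-12-17.
3rd Tuesday of January 2003: 2003-01-21.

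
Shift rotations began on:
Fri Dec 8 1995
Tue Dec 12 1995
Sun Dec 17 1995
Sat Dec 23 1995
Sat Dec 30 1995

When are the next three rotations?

Sun Jan 7 1996, Tue Jan 16 1996, Fri Jan 26 1996

Gaps: 4, 5, 6, 7 days — each gap is 1 larger than the previous one.
Next gap: 8 days. Sat Dec 30 1995 + 8 days = Sun Jan 7 1996.
Next gap: 9 days. Sun Jan 7 1996 + 9 days = Tue Jan 16 1996.
Next gap: 10 days. Tue Jan 16 1996 + 10 days = Fri Jan 26 1996.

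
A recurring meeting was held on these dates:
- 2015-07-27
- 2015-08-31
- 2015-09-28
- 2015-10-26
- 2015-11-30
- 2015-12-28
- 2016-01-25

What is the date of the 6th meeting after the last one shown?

2016-07-25

These are Mondays with 35, 28, 28, 35, 28, 28-day gaps.
Each is the final Monday of its month — 2015-08-31 is past the 28th, so '4th Monday' doesn't fit.
Last Monday of February 2016: 2016-02-29.
Last Monday of March 2016: 2016-03-28.
April 2016 ends with Monday 2016-04-25.
Last Monday of May 2016: 2016-05-30.
June 2016 ends with Monday 2016-06-27.
July 2016 ends with Monday 2016-07-25.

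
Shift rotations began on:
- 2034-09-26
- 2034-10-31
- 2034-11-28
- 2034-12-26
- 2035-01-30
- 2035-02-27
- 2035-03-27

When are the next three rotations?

All Tuesdays; the gaps (35, 28, 28, 35, 28, 28) vary with month length.
This is the last Tuesday of each month.
Last Tuesday of April 2035: 2035-04-24.
May 2035 ends with Tuesday 2035-05-29.
Last Tuesday of June 2035: 2035-06-26.

2035-04-24, 2035-05-29, 2035-06-26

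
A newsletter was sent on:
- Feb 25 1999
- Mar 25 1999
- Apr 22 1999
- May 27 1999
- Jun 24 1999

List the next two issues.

Jul 22 1999, Aug 26 1999

Gaps: 28, 28, 35, 28 days — a mix of 28 and 35. Every date is a Thursday.
Each is the 4th Thursday of its month.
July 1999 — 4th Thursday is Jul 22 1999.
4th Thursday of August 1999: Aug 26 1999.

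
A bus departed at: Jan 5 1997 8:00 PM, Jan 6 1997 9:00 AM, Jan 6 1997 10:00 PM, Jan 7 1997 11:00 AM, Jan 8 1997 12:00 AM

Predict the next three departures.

The interval is a steady 13 hours (13, 13, 13, 13).
Jan 8 1997 12:00 AM + 13 h = Jan 8 1997 1:00 PM.
Jan 8 1997 1:00 PM + 13 h = Jan 9 1997 2:00 AM.
Jan 9 1997 2:00 AM + 13 h = Jan 9 1997 3:00 PM.

Jan 8 1997 1:00 PM, Jan 9 1997 2:00 AM, Jan 9 1997 3:00 PM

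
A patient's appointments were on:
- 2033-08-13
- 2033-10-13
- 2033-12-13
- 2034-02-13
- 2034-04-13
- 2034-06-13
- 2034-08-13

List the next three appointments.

2034-10-13, 2034-12-13, 2035-02-13

Each date is the 13th; the gaps (61, 61, 62, 59, 61, 61) track the month lengths.
The rule is the 13th of every 2 months.
October 2034: 2034-10-13.
December 2034: 2034-12-13.
February 2035: 2035-02-13.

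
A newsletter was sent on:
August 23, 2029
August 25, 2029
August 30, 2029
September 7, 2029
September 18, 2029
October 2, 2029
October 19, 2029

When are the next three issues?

November 8, 2029; December 1, 2029; December 27, 2029

The spacing grows by 3 each time: 2, 5, 8, 11, 14, 17 days.
Next gap: 20 days. October 19, 2029 + 20 days = November 8, 2029.
Next gap: 23 days. November 8, 2029 + 23 days = December 1, 2029.
Next gap: 26 days. December 1, 2029 + 26 days = December 27, 2029.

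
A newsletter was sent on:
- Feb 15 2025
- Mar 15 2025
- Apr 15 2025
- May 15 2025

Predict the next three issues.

Gaps: 28, 31, 30 days — not constant. Every event is on the 15th of the month.
Pattern: the 15th of each month.
June 2025: Jun 15 2025.
July 2025: Jul 15 2025.
Next: August 2025 → Aug 15 2025.

Jun 15 2025, Jul 15 2025, Aug 15 2025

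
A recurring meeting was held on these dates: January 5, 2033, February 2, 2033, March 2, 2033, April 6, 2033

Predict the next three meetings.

May 4, 2033; June 1, 2033; July 6, 2033

All dates are Wednesdays, 28, 28, 35 days apart.
Specifically, the 1st Wednesday of each month.
May 2033 — 1st Wednesday is May 4, 2033.
1st Wednesday of June 2033: June 1, 2033.
July 2033 — 1st Wednesday is July 6, 2033.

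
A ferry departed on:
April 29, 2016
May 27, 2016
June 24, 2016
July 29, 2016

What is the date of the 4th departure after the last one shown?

November 25, 2016

All Fridays; the gaps (28, 28, 35) vary with month length.
This is the last Friday of each month.
Last Friday of August 2016: August 26, 2016.
September 2016 ends with Friday September 30, 2016.
Last Friday of October 2016: October 28, 2016.
November 2016 ends with Friday November 25, 2016.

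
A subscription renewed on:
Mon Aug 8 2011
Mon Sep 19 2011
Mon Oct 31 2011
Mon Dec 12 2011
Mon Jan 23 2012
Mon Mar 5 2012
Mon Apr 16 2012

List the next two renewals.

The spacing is 42, 42, 42, 42, 42, 42 days — always 42 days.
Mon Apr 16 2012 + 42 days = Mon May 28 2012.
Mon May 28 2012 + 42 days = Mon Jul 9 2012.

Mon May 28 2012, Mon Jul 9 2012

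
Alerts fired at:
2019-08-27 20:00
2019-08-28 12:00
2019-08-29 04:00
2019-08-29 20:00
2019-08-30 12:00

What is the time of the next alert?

The interval is a steady 16 hours (16, 16, 16, 16).
2019-08-30 12:00 + 16 h = 2019-08-31 04:00.

2019-08-31 04:00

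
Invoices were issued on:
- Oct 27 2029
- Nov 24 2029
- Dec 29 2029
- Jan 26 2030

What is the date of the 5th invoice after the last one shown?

These are Saturdays with 28, 35, 28-day gaps.
Each is the final Saturday of its month — Dec 29 2029 is past the 28th, so '4th Saturday' doesn't fit.
Last Saturday of February 2030: Feb 23 2030.
March 2030 ends with Saturday Mar 30 2030.
April 2030 ends with Saturday Apr 27 2030.
Last Saturday of May 2030: May 25 2030.
June 2030 ends with Saturday Jun 29 2030.

Jun 29 2030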